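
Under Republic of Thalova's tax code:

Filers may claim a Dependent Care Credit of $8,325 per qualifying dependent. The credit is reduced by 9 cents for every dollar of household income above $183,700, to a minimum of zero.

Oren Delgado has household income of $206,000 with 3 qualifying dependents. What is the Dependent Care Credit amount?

$22,968

Dependent Care Credit: base = 3 × $8,325 = $24,975. 9% of the $22,300 excess over $183,700 is $2,007; credit = $24,975 − $2,007 = $22,968.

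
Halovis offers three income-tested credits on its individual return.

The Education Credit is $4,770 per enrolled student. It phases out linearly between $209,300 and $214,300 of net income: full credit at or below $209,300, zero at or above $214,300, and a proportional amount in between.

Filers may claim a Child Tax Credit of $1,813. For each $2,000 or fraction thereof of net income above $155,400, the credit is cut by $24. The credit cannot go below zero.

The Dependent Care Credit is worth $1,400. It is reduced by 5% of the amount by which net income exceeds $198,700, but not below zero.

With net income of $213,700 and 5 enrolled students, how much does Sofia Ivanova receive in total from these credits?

$4,605

Education Credit: base = 5 × $4,770 = $23,850. $213,700 is $4,400 into a $5,000 phase-out range, leaving 600/5,000 of the credit: $23,850 × 600/5,000 = $2,862.
Child Tax Credit: income exceeds $155,400 by $58,300, which is 30 full-or-partial $2,000 increments; reduction = 30 × $24 = $720, leaving $1,093.
Dependent Care Credit: 5% of the $15,000 excess over $198,700 is $750; credit = $1,400 − $750 = $650.
Total: $2,862 + $1,093 + $650 = $4,605.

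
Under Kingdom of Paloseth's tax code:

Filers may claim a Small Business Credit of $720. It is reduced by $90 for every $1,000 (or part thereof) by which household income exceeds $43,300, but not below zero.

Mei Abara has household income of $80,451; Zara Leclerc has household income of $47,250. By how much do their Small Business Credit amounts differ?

Mei ($80,451): Small Business Credit: income exceeds $43,300 by $37,151 → 38 increments × $90 = $3,420 ≥ base, so the credit is $0.
Zara ($47,250): Small Business Credit: income exceeds $43,300 by $3,950, which is 4 full-or-partial $1,000 increments; reduction = 4 × $90 = $360, leaving $360.
Difference: |$0 − $360| = $360.

$360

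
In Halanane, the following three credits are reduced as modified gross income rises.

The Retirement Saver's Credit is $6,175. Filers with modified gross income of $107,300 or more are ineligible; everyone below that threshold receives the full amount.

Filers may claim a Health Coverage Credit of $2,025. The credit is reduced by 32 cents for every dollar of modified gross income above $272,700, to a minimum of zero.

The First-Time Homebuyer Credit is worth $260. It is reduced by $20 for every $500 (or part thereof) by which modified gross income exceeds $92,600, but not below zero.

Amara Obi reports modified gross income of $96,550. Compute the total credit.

$8,300

Retirement Saver's Credit: $96,550 is below the $107,300 cutoff, so the full $6,175 applies.
Health Coverage Credit: $96,550 is at or below the $272,700 threshold, so the full $2,025 applies.
First-Time Homebuyer Credit: income exceeds $92,600 by $3,950, which is 8 full-or-partial $500 increments; reduction = 8 × $20 = $160, leaving $100.
Total: $6,175 + $2,025 + $100 = $8,300.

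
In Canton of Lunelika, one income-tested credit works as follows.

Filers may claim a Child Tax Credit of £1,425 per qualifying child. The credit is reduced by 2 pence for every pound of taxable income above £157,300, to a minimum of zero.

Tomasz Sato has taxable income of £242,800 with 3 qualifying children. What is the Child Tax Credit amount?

£2,565

Child Tax Credit: base = 3 × £1,425 = £4,275. 2% of the £85,500 excess over £157,300 is £1,710; credit = £4,275 − £1,710 = £2,565.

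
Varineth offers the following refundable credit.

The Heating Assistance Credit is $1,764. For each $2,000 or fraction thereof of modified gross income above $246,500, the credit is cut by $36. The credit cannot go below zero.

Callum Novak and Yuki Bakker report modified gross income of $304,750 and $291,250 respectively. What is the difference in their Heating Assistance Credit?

$252

Callum ($304,750): Heating Assistance Credit: income exceeds $246,500 by $58,250, which is 30 full-or-partial $2,000 increments; reduction = 30 × $36 = $1,080, leaving $684.
Yuki ($291,250): Heating Assistance Credit: income exceeds $246,500 by $44,750, which is 23 full-or-partial $2,000 increments; reduction = 23 × $36 = $828, leaving $936.
Difference: |$684 − $936| = $252.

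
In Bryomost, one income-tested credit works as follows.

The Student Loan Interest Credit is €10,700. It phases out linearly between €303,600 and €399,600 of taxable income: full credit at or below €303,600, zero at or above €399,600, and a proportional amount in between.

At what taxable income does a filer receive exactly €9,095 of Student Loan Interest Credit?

€318,000

€9,095 is 9,095/10,700 of the full €10,700, so 1,605/10,700 of the €96,000 range has been used: income = €303,600 + €96,000 × 1,605/10,700 = €318,000.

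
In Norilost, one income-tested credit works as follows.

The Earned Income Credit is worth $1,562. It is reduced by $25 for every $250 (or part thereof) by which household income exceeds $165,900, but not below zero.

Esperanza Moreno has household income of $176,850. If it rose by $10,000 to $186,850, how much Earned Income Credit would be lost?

$462

At $176,850 — income exceeds $165,900 by $10,950, which is 44 full-or-partial $250 increments; reduction = 44 × $25 = $1,100, leaving $462.
At $186,850 — income exceeds $165,900 by $20,950 → 84 increments × $25 = $2,100 ≥ base, so the credit is $0.
Lost: $462 − $0 = $462.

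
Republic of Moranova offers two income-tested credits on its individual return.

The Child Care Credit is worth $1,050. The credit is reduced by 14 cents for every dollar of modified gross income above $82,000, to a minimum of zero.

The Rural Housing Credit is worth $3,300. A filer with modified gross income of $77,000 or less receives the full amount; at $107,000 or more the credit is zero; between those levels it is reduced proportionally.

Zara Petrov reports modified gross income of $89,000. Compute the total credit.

Child Care Credit: 14% of the $7,000 excess over $82,000 is $980; credit = $1,050 − $980 = $70.
Rural Housing Credit: $89,000 is $12,000 into a $30,000 phase-out range, leaving 18,000/30,000 of the credit: $3,300 × 18,000/30,000 = $1,980.
Total: $70 + $1,980 = $2,050.

$2,050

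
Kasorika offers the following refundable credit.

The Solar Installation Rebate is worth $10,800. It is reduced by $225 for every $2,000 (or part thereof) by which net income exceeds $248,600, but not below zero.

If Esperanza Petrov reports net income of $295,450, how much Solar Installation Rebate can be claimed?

$5,400

Solar Installation Rebate: income exceeds $248,600 by $46,850, which is 24 full-or-partial $2,000 increments; reduction = 24 × $225 = $5,400, leaving $5,400.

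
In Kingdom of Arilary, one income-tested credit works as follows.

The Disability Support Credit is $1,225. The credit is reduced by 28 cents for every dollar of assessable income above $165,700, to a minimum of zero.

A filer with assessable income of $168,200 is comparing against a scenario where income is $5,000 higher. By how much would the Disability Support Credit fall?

$525

At $168,200 — 28% of the $2,500 excess over $165,700 is $700; credit = $1,225 − $700 = $525.
At $173,200 — 28% of the $7,500 excess over $165,700 is $2,100 ≥ base, so the credit is $0.
Lost: $525 − $0 = $525.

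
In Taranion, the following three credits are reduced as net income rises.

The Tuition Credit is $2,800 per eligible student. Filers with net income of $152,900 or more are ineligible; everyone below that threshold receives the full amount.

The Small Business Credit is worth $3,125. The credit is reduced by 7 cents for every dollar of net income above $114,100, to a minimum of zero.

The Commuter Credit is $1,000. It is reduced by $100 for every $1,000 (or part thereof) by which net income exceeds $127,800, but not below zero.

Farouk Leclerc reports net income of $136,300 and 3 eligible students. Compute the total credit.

Tuition Credit: base = 3 × $2,800 = $8,400. $136,300 is below the $152,900 cutoff, so the full $8,400 applies.
Small Business Credit: 7% of the $22,200 excess over $114,100 is $1,554; credit = $3,125 − $1,554 = $1,571.
Commuter Credit: income exceeds $127,800 by $8,500, which is 9 full-or-partial $1,000 increments; reduction = 9 × $100 = $900, leaving $100.
Total: $8,400 + $1,571 + $100 = $10,071.

$10,071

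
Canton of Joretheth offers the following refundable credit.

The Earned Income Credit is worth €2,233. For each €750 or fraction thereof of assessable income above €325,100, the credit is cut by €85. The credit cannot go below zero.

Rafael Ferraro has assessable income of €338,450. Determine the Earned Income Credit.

Earned Income Credit: income exceeds €325,100 by €13,350, which is 18 full-or-partial €750 increments; reduction = 18 × €85 = €1,530, leaving €703.

€703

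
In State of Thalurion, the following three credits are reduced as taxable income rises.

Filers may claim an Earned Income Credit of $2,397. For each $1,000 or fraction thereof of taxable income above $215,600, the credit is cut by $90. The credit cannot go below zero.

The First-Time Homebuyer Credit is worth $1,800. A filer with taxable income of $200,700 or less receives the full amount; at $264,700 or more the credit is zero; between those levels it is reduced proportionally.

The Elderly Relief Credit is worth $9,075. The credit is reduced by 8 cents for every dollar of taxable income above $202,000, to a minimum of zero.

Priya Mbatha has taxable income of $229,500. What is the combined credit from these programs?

$9,002

Earned Income Credit: income exceeds $215,600 by $13,900, which is 14 full-or-partial $1,000 increments; reduction = 14 × $90 = $1,260, leaving $1,137.
First-Time Homebuyer Credit: $229,500 is $28,800 into a $64,000 phase-out range, leaving 35,200/64,000 of the credit: $1,800 × 35,200/64,000 = $990.
Elderly Relief Credit: 8% of the $27,500 excess over $202,000 is $2,200; credit = $9,075 − $2,200 = $6,875.
Total: $1,137 + $990 + $6,875 = $9,002.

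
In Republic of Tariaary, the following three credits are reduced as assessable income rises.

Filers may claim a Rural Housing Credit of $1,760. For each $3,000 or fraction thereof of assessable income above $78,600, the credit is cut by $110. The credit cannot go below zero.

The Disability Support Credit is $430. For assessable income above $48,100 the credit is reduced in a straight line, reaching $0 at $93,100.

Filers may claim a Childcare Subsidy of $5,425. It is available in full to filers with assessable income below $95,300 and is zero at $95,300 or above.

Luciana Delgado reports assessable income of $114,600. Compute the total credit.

Rural Housing Credit: income exceeds $78,600 by $36,000, which is 12 full-or-partial $3,000 increments; reduction = 12 × $110 = $1,320, leaving $440.
Disability Support Credit: $114,600 is at or above $93,100, so the credit is $0.
Childcare Subsidy: $114,600 meets or exceeds the $95,300 cutoff, so the credit is $0.
Total: $440 + $0 + $0 = $440.

$440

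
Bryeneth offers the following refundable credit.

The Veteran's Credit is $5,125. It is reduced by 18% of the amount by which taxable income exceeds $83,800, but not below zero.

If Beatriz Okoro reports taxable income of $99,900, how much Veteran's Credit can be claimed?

Veteran's Credit: 18% of the $16,100 excess over $83,800 is $2,898; credit = $5,125 − $2,898 = $2,227.

$2,227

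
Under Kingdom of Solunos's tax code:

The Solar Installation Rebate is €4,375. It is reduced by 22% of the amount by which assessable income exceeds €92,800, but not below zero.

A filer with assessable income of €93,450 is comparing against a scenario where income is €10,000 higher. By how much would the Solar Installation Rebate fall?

At €93,450 — 22% of the €650 excess over €92,800 is €143; credit = €4,375 − €143 = €4,232.
At €103,450 — 22% of the €10,650 excess over €92,800 is €2,343; credit = €4,375 − €2,343 = €2,032.
Lost: €4,232 − €2,032 = €2,200.

€2,200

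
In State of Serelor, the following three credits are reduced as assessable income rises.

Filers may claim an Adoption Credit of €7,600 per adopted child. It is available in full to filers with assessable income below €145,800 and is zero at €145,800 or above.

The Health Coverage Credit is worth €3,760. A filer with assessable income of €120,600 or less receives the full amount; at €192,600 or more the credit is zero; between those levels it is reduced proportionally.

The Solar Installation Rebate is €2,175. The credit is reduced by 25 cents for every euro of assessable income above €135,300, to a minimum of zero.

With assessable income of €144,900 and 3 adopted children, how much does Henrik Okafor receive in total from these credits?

€25,291

Adoption Credit: base = 3 × €7,600 = €22,800. €144,900 is below the €145,800 cutoff, so the full €22,800 applies.
Health Coverage Credit: €144,900 is €24,300 into a €72,000 phase-out range, leaving 47,700/72,000 of the credit: €3,760 × 47,700/72,000 = €2,491.
Solar Installation Rebate: 25% of the €9,600 excess over €135,300 is €2,400 ≥ base, so the credit is €0.
Total: €22,800 + €2,491 + €0 = €25,291.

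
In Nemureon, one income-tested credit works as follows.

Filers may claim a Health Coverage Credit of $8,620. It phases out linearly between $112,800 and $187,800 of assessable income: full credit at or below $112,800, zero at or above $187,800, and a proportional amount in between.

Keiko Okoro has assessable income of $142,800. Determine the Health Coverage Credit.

Health Coverage Credit: $142,800 is $30,000 into a $75,000 phase-out range, leaving 45,000/75,000 of the credit: $8,620 × 45,000/75,000 = $5,172.

$5,172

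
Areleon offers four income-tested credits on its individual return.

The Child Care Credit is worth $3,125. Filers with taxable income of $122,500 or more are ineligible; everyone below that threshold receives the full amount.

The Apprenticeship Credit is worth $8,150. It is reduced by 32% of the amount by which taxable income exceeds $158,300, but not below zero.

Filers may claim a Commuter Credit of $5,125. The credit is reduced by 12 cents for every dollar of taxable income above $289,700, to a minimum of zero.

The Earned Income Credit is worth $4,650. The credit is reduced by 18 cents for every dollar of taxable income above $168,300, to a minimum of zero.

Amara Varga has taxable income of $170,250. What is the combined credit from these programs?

Child Care Credit: $170,250 meets or exceeds the $122,500 cutoff, so the credit is $0.
Apprenticeship Credit: 32% of the $11,950 excess over $158,300 is $3,824; credit = $8,150 − $3,824 = $4,326.
Commuter Credit: $170,250 is at or below the $289,700 threshold, so the full $5,125 applies.
Earned Income Credit: 18% of the $1,950 excess over $168,300 is $351; credit = $4,650 − $351 = $4,299.
Total: $0 + $4,326 + $5,125 + $4,299 = $13,750.

$13,750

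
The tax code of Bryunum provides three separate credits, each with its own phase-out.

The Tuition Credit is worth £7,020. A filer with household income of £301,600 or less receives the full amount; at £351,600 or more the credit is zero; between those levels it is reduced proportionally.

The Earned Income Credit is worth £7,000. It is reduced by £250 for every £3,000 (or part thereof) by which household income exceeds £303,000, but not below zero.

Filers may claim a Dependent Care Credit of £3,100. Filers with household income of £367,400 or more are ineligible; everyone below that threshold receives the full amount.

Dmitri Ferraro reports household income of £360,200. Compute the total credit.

£5,100

Tuition Credit: £360,200 is at or above £351,600, so the credit is £0.
Earned Income Credit: income exceeds £303,000 by £57,200, which is 20 full-or-partial £3,000 increments; reduction = 20 × £250 = £5,000, leaving £2,000.
Dependent Care Credit: £360,200 is below the £367,400 cutoff, so the full £3,100 applies.
Total: £0 + £2,000 + £3,100 = £5,100.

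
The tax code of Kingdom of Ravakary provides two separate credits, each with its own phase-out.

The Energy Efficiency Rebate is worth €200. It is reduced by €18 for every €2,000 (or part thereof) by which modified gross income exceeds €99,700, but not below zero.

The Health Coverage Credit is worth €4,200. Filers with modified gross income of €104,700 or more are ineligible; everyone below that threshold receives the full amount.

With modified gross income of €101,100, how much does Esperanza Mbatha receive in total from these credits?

Energy Efficiency Rebate: income exceeds €99,700 by €1,400, which is 1 full-or-partial €2,000 increment; reduction = 1 × €18 = €18, leaving €182.
Health Coverage Credit: €101,100 is below the €104,700 cutoff, so the full €4,200 applies.
Total: €182 + €4,200 = €4,382.

€4,382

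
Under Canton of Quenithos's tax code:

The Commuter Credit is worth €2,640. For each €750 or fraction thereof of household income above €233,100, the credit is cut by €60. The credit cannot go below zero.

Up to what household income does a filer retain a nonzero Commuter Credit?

€265,350

After 43 increments the reduction is 43 × €60 = €2,580, leaving €60; one more increment wipes it out. Increment 43 ends at excess 43 × €750 = €32,250, so the highest qualifying income is €233,100 + €32,250 = €265,350.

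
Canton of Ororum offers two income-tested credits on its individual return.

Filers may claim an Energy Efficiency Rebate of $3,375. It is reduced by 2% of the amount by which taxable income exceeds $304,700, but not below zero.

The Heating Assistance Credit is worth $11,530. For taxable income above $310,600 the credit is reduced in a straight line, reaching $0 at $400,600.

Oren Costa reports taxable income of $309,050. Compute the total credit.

Energy Efficiency Rebate: 2% of the $4,350 excess over $304,700 is $87; credit = $3,375 − $87 = $3,288.
Heating Assistance Credit: $309,050 is at or below the $310,600 threshold, so the full $11,530 applies.
Total: $3,288 + $11,530 = $14,818.

$14,818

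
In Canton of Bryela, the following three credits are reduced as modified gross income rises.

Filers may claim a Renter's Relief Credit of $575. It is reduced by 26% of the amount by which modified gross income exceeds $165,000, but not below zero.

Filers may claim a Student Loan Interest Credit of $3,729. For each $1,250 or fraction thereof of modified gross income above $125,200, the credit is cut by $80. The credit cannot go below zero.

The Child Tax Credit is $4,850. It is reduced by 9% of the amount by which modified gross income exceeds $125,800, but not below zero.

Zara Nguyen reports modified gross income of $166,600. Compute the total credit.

Renter's Relief Credit: 26% of the $1,600 excess over $165,000 is $416; credit = $575 − $416 = $159.
Student Loan Interest Credit: income exceeds $125,200 by $41,400, which is 34 full-or-partial $1,250 increments; reduction = 34 × $80 = $2,720, leaving $1,009.
Child Tax Credit: 9% of the $40,800 excess over $125,800 is $3,672; credit = $4,850 − $3,672 = $1,178.
Total: $159 + $1,009 + $1,178 = $2,346.

$2,346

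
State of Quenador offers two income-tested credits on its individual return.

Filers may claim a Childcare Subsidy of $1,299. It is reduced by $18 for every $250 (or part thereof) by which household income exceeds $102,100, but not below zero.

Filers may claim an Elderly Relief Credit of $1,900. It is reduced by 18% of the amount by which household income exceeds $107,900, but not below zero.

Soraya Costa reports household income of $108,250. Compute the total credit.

Childcare Subsidy: income exceeds $102,100 by $6,150, which is 25 full-or-partial $250 increments; reduction = 25 × $18 = $450, leaving $849.
Elderly Relief Credit: 18% of the $350 excess over $107,900 is $63; credit = $1,900 − $63 = $1,837.
Total: $849 + $1,837 = $2,686.

$2,686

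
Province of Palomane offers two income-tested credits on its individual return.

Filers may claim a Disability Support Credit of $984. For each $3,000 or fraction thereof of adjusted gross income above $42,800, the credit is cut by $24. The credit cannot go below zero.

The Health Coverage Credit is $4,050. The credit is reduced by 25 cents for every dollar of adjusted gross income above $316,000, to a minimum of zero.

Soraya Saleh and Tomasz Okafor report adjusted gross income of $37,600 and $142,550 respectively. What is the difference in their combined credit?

$816

Soraya ($37,600): Disability Support Credit: $37,600 is at or below the $42,800 threshold, so the full $984 applies. Health Coverage Credit: $37,600 is at or below the $316,000 threshold, so the full $4,050 applies. total $984 + $4,050 = $5,034
Tomasz ($142,550): Disability Support Credit: income exceeds $42,800 by $99,750, which is 34 full-or-partial $3,000 increments; reduction = 34 × $24 = $816, leaving $168. Health Coverage Credit: $142,550 is at or below the $316,000 threshold, so the full $4,050 applies. total $168 + $4,050 = $4,218
Difference: |$5,034 − $4,218| = $816.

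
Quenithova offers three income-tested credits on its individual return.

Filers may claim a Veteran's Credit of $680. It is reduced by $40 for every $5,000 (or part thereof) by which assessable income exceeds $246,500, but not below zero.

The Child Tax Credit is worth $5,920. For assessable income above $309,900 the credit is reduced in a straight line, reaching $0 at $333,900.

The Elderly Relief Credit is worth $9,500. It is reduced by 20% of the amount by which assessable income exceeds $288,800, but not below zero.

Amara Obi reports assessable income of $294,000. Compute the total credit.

Veteran's Credit: income exceeds $246,500 by $47,500, which is 10 full-or-partial $5,000 increments; reduction = 10 × $40 = $400, leaving $280.
Child Tax Credit: $294,000 is at or below the $309,900 threshold, so the full $5,920 applies.
Elderly Relief Credit: 20% of the $5,200 excess over $288,800 is $1,040; credit = $9,500 − $1,040 = $8,460.
Total: $280 + $5,920 + $8,460 = $14,660.

$14,660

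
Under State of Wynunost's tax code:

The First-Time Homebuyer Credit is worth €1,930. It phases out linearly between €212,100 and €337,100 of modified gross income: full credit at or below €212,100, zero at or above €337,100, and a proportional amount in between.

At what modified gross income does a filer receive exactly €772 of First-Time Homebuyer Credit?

€287,100

€772 is 772/1,930 of the full €1,930, so 1,158/1,930 of the €125,000 range has been used: income = €212,100 + €125,000 × 1,158/1,930 = €287,100.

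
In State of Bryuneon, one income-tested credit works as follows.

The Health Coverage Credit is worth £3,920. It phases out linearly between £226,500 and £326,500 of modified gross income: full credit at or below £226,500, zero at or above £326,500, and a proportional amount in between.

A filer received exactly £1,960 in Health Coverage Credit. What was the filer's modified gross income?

£1,960 is 1,960/3,920 of the full £3,920, so 1,960/3,920 of the £100,000 range has been used: income = £226,500 + £100,000 × 1,960/3,920 = £276,500.

£276,500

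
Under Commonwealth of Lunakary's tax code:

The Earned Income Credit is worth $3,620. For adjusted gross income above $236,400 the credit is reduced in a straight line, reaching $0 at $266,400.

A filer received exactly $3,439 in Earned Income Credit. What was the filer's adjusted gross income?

$237,900

$3,439 is 3,439/3,620 of the full $3,620, so 181/3,620 of the $30,000 range has been used: income = $236,400 + $30,000 × 181/3,620 = $237,900.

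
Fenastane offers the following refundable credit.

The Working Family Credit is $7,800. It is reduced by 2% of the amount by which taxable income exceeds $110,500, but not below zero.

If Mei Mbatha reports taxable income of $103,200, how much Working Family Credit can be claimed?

$7,800

Working Family Credit: $103,200 is at or below the $110,500 threshold, so the full $7,800 applies.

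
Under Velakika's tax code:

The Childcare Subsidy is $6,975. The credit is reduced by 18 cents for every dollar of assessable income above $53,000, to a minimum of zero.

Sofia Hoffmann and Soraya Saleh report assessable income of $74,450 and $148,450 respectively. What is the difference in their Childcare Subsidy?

Sofia ($74,450): Childcare Subsidy: 18% of the $21,450 excess over $53,000 is $3,861; credit = $6,975 − $3,861 = $3,114.
Soraya ($148,450): Childcare Subsidy: 18% of the $95,450 excess over $53,000 is $17,181 ≥ base, so the credit is $0.
Difference: |$3,114 − $0| = $3,114.

$3,114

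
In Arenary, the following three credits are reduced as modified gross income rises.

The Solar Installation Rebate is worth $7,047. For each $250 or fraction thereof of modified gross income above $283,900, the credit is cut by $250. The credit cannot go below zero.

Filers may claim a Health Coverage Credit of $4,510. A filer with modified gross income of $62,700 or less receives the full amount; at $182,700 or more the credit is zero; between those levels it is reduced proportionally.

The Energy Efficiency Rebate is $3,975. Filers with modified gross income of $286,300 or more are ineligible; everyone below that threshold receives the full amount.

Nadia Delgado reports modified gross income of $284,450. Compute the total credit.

Solar Installation Rebate: income exceeds $283,900 by $550, which is 3 full-or-partial $250 increments; reduction = 3 × $250 = $750, leaving $6,297.
Health Coverage Credit: $284,450 is at or above $182,700, so the credit is $0.
Energy Efficiency Rebate: $284,450 is below the $286,300 cutoff, so the full $3,975 applies.
Total: $6,297 + $0 + $3,975 = $10,272.

$10,272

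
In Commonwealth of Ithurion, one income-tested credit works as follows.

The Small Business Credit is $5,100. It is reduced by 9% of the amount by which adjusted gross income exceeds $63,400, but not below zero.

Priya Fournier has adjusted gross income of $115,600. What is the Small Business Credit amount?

Small Business Credit: 9% of the $52,200 excess over $63,400 is $4,698; credit = $5,100 − $4,698 = $402.

$402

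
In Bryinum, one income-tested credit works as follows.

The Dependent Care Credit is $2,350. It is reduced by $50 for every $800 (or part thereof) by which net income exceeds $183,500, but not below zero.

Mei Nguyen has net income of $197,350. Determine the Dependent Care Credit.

$1,450

Dependent Care Credit: income exceeds $183,500 by $13,850, which is 18 full-or-partial $800 increments; reduction = 18 × $50 = $900, leaving $1,450.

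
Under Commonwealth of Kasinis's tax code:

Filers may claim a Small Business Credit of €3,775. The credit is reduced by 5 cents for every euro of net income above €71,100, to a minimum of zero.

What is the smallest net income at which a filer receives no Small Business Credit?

€146,600

The credit falls by 5% of each euro above €71,100, so it reaches zero when the excess is €3,775 / 5% = €75,500: income = €71,100 + €75,500 = €146,600.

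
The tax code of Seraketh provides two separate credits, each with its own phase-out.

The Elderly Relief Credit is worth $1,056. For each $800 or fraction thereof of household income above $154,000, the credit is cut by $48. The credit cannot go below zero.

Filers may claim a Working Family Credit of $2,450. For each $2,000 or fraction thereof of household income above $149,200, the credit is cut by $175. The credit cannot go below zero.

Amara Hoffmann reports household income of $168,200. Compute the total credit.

$892

Elderly Relief Credit: income exceeds $154,000 by $14,200, which is 18 full-or-partial $800 increments; reduction = 18 × $48 = $864, leaving $192.
Working Family Credit: income exceeds $149,200 by $19,000, which is 10 full-or-partial $2,000 increments; reduction = 10 × $175 = $1,750, leaving $700.
Total: $192 + $700 = $892.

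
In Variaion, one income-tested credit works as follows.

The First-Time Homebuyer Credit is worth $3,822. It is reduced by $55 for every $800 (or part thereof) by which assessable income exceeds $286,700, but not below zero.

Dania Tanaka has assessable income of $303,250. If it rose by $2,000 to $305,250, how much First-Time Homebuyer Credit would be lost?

At $303,250 — income exceeds $286,700 by $16,550, which is 21 full-or-partial $800 increments; reduction = 21 × $55 = $1,155, leaving $2,667.
At $305,250 — income exceeds $286,700 by $18,550, which is 24 full-or-partial $800 increments; reduction = 24 × $55 = $1,320, leaving $2,502.
Lost: $2,667 − $2,502 = $165.

$165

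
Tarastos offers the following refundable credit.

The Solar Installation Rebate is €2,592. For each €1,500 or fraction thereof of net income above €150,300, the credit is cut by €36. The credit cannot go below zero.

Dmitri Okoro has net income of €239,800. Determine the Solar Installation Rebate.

Solar Installation Rebate: income exceeds €150,300 by €89,500, which is 60 full-or-partial €1,500 increments; reduction = 60 × €36 = €2,160, leaving €432.

€432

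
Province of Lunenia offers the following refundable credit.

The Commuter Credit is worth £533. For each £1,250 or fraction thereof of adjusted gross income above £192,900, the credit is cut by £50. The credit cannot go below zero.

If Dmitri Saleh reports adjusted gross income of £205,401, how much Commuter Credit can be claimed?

Commuter Credit: income exceeds £192,900 by £12,501 → 11 increments × £50 = £550 ≥ base, so the credit is £0.

£0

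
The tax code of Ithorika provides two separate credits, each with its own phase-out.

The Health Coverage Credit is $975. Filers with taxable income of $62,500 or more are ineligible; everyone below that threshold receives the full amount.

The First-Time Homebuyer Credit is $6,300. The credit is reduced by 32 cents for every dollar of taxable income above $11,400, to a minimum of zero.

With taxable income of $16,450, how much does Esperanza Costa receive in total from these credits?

$5,659

Health Coverage Credit: $16,450 is below the $62,500 cutoff, so the full $975 applies.
First-Time Homebuyer Credit: 32% of the $5,050 excess over $11,400 is $1,616; credit = $6,300 − $1,616 = $4,684.
Total: $975 + $4,684 = $5,659.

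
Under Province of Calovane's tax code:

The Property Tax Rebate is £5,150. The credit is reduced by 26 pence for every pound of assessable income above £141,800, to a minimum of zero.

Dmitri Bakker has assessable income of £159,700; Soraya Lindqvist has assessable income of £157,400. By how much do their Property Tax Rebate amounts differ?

£598

Dmitri (£159,700): Property Tax Rebate: 26% of the £17,900 excess over £141,800 is £4,654; credit = £5,150 − £4,654 = £496.
Soraya (£157,400): Property Tax Rebate: 26% of the £15,600 excess over £141,800 is £4,056; credit = £5,150 − £4,056 = £1,094.
Difference: |£496 − £1,094| = £598.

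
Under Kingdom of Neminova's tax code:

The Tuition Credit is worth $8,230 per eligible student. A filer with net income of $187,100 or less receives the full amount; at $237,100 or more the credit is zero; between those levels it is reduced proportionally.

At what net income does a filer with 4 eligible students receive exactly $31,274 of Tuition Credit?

Full credit = 4 × $8,230 = $32,920.
$31,274 is 31,274/32,920 of the full $32,920, so 1,646/32,920 of the $50,000 range has been used: income = $187,100 + $50,000 × 1,646/32,920 = $189,600.

$189,600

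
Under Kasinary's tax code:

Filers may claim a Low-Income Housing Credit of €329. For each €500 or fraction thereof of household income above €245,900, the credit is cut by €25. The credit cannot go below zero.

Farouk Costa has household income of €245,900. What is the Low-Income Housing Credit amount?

€329

Low-Income Housing Credit: €245,900 is at or below the €245,900 threshold, so the full €329 applies.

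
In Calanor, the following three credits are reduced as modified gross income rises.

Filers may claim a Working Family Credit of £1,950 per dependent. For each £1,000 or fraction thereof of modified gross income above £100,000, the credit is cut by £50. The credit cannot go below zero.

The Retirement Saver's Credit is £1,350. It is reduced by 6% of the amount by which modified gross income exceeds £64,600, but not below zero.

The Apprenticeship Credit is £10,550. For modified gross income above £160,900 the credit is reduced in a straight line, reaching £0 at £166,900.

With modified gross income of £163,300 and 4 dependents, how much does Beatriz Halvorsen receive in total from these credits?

£10,930

Working Family Credit: base = 4 × £1,950 = £7,800. income exceeds £100,000 by £63,300, which is 64 full-or-partial £1,000 increments; reduction = 64 × £50 = £3,200, leaving £4,600.
Retirement Saver's Credit: 6% of the £98,700 excess over £64,600 is £5,922 ≥ base, so the credit is £0.
Apprenticeship Credit: £163,300 is £2,400 into a £6,000 phase-out range, leaving 3,600/6,000 of the credit: £10,550 × 3,600/6,000 = £6,330.
Total: £4,600 + £0 + £6,330 = £10,930.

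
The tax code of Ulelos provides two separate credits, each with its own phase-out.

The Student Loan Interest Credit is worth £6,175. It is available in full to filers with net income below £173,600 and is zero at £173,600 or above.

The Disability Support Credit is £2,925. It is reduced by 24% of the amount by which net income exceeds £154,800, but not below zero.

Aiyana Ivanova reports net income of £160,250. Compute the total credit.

Student Loan Interest Credit: £160,250 is below the £173,600 cutoff, so the full £6,175 applies.
Disability Support Credit: 24% of the £5,450 excess over £154,800 is £1,308; credit = £2,925 − £1,308 = £1,617.
Total: £6,175 + £1,617 = £7,792.

£7,792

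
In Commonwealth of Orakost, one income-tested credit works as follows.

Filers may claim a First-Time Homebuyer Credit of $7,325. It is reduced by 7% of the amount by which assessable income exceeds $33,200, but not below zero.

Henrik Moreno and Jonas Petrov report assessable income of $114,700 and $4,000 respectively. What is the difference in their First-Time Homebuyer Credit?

$5,705

Henrik ($114,700): First-Time Homebuyer Credit: 7% of the $81,500 excess over $33,200 is $5,705; credit = $7,325 − $5,705 = $1,620.
Jonas ($4,000): First-Time Homebuyer Credit: $4,000 is at or below the $33,200 threshold, so the full $7,325 applies.
Difference: |$1,620 − $7,325| = $5,705.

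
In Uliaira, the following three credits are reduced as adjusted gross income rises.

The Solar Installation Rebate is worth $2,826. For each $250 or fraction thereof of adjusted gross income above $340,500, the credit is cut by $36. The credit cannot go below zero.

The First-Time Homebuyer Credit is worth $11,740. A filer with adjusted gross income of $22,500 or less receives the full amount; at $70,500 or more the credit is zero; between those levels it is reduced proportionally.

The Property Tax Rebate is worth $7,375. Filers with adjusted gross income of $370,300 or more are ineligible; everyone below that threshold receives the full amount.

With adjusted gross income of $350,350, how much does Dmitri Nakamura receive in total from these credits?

$8,761

Solar Installation Rebate: income exceeds $340,500 by $9,850, which is 40 full-or-partial $250 increments; reduction = 40 × $36 = $1,440, leaving $1,386.
First-Time Homebuyer Credit: $350,350 is at or above $70,500, so the credit is $0.
Property Tax Rebate: $350,350 is below the $370,300 cutoff, so the full $7,375 applies.
Total: $1,386 + $0 + $7,375 = $8,761.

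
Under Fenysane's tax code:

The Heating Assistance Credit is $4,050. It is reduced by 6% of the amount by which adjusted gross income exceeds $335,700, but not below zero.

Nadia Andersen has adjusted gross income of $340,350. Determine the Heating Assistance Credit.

Heating Assistance Credit: 6% of the $4,650 excess over $335,700 is $279; credit = $4,050 − $279 = $3,771.

$3,771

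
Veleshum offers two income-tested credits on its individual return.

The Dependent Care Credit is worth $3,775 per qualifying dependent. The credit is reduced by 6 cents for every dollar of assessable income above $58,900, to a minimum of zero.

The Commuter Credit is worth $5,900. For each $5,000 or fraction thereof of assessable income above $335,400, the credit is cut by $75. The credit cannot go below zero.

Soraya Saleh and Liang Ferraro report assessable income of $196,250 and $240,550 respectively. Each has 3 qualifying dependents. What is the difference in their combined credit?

Soraya ($196,250): Dependent Care Credit: base = 3 × $3,775 = $11,325. 6% of the $137,350 excess over $58,900 is $8,241; credit = $11,325 − $8,241 = $3,084. Commuter Credit: $196,250 is at or below the $335,400 threshold, so the full $5,900 applies. total $3,084 + $5,900 = $8,984
Liang ($240,550): Dependent Care Credit: base = 3 × $3,775 = $11,325. 6% of the $181,650 excess over $58,900 is $10,899; credit = $11,325 − $10,899 = $426. Commuter Credit: $240,550 is at or below the $335,400 threshold, so the full $5,900 applies. total $426 + $5,900 = $6,326
Difference: |$8,984 − $6,326| = $2,658.

$2,658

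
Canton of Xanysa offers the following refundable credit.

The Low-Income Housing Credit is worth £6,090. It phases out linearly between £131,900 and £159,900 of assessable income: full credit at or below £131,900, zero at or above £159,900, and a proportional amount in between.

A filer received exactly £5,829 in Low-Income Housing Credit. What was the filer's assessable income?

£5,829 is 5,829/6,090 of the full £6,090, so 261/6,090 of the £28,000 range has been used: income = £131,900 + £28,000 × 261/6,090 = £133,100.

£133,100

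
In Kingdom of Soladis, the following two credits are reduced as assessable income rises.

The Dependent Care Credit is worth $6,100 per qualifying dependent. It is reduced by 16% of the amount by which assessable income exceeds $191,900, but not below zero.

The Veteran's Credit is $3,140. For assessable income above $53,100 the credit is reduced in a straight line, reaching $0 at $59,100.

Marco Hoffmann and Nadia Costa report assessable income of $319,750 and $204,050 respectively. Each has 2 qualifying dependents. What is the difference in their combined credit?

Marco ($319,750): Dependent Care Credit: base = 2 × $6,100 = $12,200. 16% of the $127,850 excess over $191,900 is $20,456 ≥ base, so the credit is $0. Veteran's Credit: $319,750 is at or above $59,100, so the credit is $0. total $0 + $0 = $0
Nadia ($204,050): Dependent Care Credit: base = 2 × $6,100 = $12,200. 16% of the $12,150 excess over $191,900 is $1,944; credit = $12,200 − $1,944 = $10,256. Veteran's Credit: $204,050 is at or above $59,100, so the credit is $0. total $10,256 + $0 = $10,256
Difference: |$0 − $10,256| = $10,256.

$10,256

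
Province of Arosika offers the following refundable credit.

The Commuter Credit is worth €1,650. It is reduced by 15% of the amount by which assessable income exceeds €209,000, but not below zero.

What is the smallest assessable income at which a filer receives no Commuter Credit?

The credit falls by 15% of each euro above €209,000, so it reaches zero when the excess is €1,650 / 15% = €11,000: income = €209,000 + €11,000 = €220,000.

€220,000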